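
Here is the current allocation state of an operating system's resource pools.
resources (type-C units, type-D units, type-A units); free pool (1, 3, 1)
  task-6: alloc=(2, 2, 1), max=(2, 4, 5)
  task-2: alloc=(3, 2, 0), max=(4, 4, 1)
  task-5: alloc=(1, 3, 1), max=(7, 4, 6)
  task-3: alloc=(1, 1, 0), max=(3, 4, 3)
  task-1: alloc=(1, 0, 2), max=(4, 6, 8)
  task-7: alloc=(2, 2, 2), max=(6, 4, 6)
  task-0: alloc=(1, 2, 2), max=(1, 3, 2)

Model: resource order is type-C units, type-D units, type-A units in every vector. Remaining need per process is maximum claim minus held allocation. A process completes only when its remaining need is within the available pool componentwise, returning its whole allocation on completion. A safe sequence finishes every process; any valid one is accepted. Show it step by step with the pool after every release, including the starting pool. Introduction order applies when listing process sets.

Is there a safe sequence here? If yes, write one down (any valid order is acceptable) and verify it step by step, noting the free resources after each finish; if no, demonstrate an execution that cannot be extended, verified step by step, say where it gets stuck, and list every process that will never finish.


The state is UNSAFE.
Key observation: even finishing task-0, task-2, task-3 leaves just (6, 8, 3) free — too little type-A units for any of the remaining processes.
The run task-0, task-2, task-3 cannot be extended any further. Verifying each step:
  pool = (1, 3, 1)
  task-0 needs (0, 1, 0) <= (1, 3, 1) -> finishes; pool += (1, 2, 2) = (2, 5, 3)
  task-2 needs (1, 2, 1) <= (2, 5, 3) -> finishes; pool += (3, 2, 0) = (5, 7, 3)
  task-3 needs (2, 3, 3) <= (5, 7, 3) -> finishes; pool += (1, 1, 0) = (6, 8, 3)
  task-6 still needs (0, 2, 4) but only (6, 8, 3) is free — short on type-A units
  task-5 still needs (6, 1, 5) but only (6, 8, 3) is free — short on type-A units
  task-1 still needs (3, 6, 6) but only (6, 8, 3) is free — short on type-A units
  task-7 still needs (4, 2, 4) but only (6, 8, 3) is free — short on type-A units
Permanently blocked: task-6, task-5, task-1 and task-7.


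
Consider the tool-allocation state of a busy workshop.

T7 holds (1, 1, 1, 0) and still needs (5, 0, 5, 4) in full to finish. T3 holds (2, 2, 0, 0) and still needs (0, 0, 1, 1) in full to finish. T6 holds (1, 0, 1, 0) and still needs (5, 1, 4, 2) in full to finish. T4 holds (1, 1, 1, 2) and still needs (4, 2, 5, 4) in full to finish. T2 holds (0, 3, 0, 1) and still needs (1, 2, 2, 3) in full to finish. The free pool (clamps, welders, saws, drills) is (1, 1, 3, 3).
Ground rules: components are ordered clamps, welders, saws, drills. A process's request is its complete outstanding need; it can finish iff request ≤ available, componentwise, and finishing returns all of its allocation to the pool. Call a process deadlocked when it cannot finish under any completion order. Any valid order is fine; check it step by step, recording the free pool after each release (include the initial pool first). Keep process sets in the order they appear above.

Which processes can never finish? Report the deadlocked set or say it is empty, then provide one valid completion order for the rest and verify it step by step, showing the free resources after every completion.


The deadlocked set is T7, T6 and T4.
Key observation: the wall is clamps: completing T3, T2 brings the pool only to (3, 6, 3, 4), and all the rest need more.
A valid finishing order for the others: T3, T2. Check, step by step:
  pool = (1, 1, 3, 3)
  T3: need (0, 0, 1, 1) fits (1, 1, 3, 3); releases (2, 2, 0, 0), pool now (3, 3, 3, 3)
  T2: need (1, 2, 2, 3) fits (3, 3, 3, 3); releases (0, 3, 0, 1), pool now (3, 6, 3, 4)
The stuck group stays short no matter what:
  T7 cannot run: need (5, 0, 5, 4) vs free (3, 6, 3, 4) (insufficient clamps and saws)
  T6 cannot run: need (5, 1, 4, 2) vs free (3, 6, 3, 4) (insufficient clamps and saws)
  T4 cannot run: need (4, 2, 5, 4) vs free (3, 6, 3, 4) (insufficient clamps and saws)


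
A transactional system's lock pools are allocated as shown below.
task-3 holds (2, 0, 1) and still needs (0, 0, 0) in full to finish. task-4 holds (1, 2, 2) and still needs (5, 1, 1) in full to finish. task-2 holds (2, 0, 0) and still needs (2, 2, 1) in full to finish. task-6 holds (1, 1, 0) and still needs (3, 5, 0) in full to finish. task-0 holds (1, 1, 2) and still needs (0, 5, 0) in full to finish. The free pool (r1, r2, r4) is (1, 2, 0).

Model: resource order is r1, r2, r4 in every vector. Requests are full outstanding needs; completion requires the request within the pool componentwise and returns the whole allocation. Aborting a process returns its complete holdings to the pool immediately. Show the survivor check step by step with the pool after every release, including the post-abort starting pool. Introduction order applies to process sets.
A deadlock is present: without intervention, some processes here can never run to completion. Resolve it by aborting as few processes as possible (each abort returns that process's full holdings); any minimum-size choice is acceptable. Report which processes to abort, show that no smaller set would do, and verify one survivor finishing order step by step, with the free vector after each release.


The answer: abort task-6.
Key observation: task-0 could never have finished before the abort; with (1, 1, 0) returned by task-6, it fits at step 4.
Why nothing smaller works: aborting no one leaves the state deadlocked as given.
Survivors finish in the order: task-3, task-2, task-4, task-0. Check, step by step (pool after the aborts first):
  pool = (2, 3, 0)
  task-3 needs (0, 0, 0) <= (2, 3, 0) -> finishes; pool += (2, 0, 1) = (4, 3, 1)
  task-2 needs (2, 2, 1) <= (4, 3, 1) -> finishes; pool += (2, 0, 0) = (6, 3, 1)
  task-4 needs (5, 1, 1) <= (6, 3, 1) -> finishes; pool += (1, 2, 2) = (7, 5, 3)
  task-0 needs (0, 5, 0) <= (7, 5, 3) -> finishes; pool += (1, 1, 2) = (8, 6, 5)


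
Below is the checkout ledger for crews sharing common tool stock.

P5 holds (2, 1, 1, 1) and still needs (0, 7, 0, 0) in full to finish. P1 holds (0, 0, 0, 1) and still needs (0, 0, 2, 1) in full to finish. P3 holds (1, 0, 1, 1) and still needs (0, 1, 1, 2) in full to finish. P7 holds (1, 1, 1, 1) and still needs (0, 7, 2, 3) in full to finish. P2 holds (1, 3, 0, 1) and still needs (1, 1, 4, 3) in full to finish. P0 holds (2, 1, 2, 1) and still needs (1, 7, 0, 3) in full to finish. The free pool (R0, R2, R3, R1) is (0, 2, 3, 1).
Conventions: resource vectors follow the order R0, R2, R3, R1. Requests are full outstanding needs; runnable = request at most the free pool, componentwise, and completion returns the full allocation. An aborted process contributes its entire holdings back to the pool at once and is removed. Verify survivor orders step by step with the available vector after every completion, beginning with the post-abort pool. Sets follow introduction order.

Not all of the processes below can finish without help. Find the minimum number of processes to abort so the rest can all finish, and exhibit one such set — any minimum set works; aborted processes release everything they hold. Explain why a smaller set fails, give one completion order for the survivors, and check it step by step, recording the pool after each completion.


Abort P5 and P7.
Key observation: the deadlocked P0 becomes finishable only because P5 and P7 released (3, 2, 2, 2); it completes at step 4 below.
Why nothing smaller works — every single abort fails: P5 alone leaves P7 blocked (short on R2); P1 alone leaves P5 blocked (short on R2); P3 alone leaves P5 blocked (short on R2); P7 alone leaves P5 blocked (short on R2); P2 alone leaves P5 blocked (short on R2); P0 alone leaves P5 blocked (short on R2).
One survivor order: P2, P3, P1, P0. Step-by-step check (post-abort pool first):
  pool = (3, 4, 5, 3)
  P2 needs (1, 1, 4, 3) <= (3, 4, 5, 3) -> finishes; pool += (1, 3, 0, 1) = (4, 7, 5, 4)
  P3 needs (0, 1, 1, 2) <= (4, 7, 5, 4) -> finishes; pool += (1, 0, 1, 1) = (5, 7, 6, 5)
  P1 needs (0, 0, 2, 1) <= (5, 7, 6, 5) -> finishes; pool += (0, 0, 0, 1) = (5, 7, 6, 6)
  P0 needs (1, 7, 0, 3) <= (5, 7, 6, 6) -> finishes; pool += (2, 1, 2, 1) = (7, 8, 8, 7)


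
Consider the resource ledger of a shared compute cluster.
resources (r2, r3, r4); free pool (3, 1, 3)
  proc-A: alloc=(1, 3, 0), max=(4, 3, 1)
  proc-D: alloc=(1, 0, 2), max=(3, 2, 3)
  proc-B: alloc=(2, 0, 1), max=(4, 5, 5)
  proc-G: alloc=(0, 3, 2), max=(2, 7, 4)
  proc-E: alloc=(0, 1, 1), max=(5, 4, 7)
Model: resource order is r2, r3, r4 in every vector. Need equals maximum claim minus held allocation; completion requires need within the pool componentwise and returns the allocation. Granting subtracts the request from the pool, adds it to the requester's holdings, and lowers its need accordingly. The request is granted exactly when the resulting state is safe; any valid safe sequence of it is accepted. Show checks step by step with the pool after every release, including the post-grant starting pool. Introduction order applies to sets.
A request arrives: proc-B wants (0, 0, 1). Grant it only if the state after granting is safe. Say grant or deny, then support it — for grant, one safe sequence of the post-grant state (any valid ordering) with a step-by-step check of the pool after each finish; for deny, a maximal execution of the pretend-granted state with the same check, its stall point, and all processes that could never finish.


GRANT: granting preserves safety; a valid post-grant sequence is proc-A, proc-G, proc-B, proc-E, proc-D.
Key observation: even at the reduced pool (3, 1, 2), proc-A fits immediately, so safety survives the grant.
Check on the post-grant state, step by step:
  pool = (3, 1, 2)
  run proc-A (needs (3, 0, 1), free (3, 1, 2)); after release of (1, 3, 0) the pool is (4, 4, 2)
  run proc-G (needs (2, 4, 2), free (4, 4, 2)); after release of (0, 3, 2) the pool is (4, 7, 4)
  run proc-B (needs (2, 5, 3), free (4, 7, 4)); after release of (2, 0, 2) the pool is (6, 7, 6)
  run proc-E (needs (5, 3, 6), free (6, 7, 6)); after release of (0, 1, 1) the pool is (6, 8, 7)
  run proc-D (needs (2, 2, 1), free (6, 8, 7)); after release of (1, 0, 2) the pool is (7, 8, 9)


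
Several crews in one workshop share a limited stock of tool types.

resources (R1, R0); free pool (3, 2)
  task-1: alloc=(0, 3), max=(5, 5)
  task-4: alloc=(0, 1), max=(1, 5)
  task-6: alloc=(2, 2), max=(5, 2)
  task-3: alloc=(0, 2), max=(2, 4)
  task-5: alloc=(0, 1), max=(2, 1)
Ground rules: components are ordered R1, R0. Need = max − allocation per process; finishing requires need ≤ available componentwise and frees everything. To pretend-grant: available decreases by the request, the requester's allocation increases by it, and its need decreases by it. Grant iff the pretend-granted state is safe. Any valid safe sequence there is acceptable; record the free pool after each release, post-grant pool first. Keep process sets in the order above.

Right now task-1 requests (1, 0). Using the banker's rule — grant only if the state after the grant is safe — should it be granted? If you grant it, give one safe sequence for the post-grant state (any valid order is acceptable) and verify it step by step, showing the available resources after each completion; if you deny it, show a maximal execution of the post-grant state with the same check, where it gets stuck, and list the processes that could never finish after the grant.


DENY. Granting would leave the state unsafe.
Key observation: task-3, task-4, task-5 can finish, but then (2, 6) is all there is, and the blocked group's R1 demands exceed it.
Pretend the grant happened; the run task-3, task-4, task-5 goes as far as possible. Step-by-step check:
  pool = (2, 2)
  task-3 needs (2, 2) <= (2, 2) -> finishes; pool += (0, 2) = (2, 4)
  task-4 needs (1, 4) <= (2, 4) -> finishes; pool += (0, 1) = (2, 5)
  task-5 needs (2, 0) <= (2, 5) -> finishes; pool += (0, 1) = (2, 6)
  blocked: task-1 wants (4, 2), pool (2, 6) — not enough R1
  blocked: task-6 wants (3, 0), pool (2, 6) — not enough R1
Post-grant, the permanently blocked set is task-1 and task-6.


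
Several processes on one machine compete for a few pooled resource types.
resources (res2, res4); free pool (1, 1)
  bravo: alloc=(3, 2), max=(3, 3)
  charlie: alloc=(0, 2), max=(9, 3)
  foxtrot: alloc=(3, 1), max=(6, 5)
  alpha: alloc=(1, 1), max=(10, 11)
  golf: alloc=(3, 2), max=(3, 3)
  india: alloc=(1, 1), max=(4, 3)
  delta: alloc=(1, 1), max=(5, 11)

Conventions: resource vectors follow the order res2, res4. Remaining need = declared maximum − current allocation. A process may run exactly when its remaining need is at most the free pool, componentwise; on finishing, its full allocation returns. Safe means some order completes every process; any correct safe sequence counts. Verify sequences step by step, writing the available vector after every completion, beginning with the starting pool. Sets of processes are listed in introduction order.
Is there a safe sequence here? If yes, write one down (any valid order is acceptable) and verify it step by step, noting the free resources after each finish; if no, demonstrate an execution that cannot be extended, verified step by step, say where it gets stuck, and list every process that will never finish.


UNSAFE — no complete ordering exists.
Key observation: the wall is res4: completing bravo, golf, foxtrot, india, charlie brings the pool only to (11, 9), and all the rest need more.
The run bravo, golf, foxtrot, india, charlie cannot be extended any further. Check, step by step:
  pool = (1, 1)
  run bravo (needs (0, 1), free (1, 1)); after release of (3, 2) the pool is (4, 3)
  run golf (needs (0, 1), free (4, 3)); after release of (3, 2) the pool is (7, 5)
  run foxtrot (needs (3, 4), free (7, 5)); after release of (3, 1) the pool is (10, 6)
  run india (needs (3, 2), free (10, 6)); after release of (1, 1) the pool is (11, 7)
  run charlie (needs (9, 1), free (11, 7)); after release of (0, 2) the pool is (11, 9)
  alpha still needs (9, 10) but only (11, 9) is free — short on res4
  delta still needs (4, 10) but only (11, 9) is free — short on res4
Permanently blocked: alpha and delta.


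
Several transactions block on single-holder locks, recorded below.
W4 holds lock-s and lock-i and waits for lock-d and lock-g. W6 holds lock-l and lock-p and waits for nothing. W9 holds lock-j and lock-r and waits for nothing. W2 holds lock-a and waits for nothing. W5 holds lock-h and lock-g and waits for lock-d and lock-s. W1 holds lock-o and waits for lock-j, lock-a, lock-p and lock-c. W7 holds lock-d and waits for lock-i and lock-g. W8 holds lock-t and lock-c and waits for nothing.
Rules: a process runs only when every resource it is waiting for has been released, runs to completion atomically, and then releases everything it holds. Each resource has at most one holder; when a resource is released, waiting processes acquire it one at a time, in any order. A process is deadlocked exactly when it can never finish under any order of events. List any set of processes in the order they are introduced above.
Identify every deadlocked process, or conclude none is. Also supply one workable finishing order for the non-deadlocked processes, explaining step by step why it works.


The deadlocked set is W4, W5 and W7.
Key observation: W4 -> W5 -> W4 is a circular wait — nothing in it can go first; W7 is caught in further circular waits.
The rest can finish in the order W2, W6, W9, W8, W1.
Step-by-step check:
  W2 waits on nothing -> runs at once and releases lock-a
  W6 waits on nothing -> runs at once and releases lock-l and lock-p
  W9 waits on nothing -> runs at once and releases lock-j and lock-r
  W8 waits on nothing -> runs at once and releases lock-t and lock-c
  run W1 (all its waits — lock-j, lock-a, lock-p and lock-c — are resolved); releases lock-o


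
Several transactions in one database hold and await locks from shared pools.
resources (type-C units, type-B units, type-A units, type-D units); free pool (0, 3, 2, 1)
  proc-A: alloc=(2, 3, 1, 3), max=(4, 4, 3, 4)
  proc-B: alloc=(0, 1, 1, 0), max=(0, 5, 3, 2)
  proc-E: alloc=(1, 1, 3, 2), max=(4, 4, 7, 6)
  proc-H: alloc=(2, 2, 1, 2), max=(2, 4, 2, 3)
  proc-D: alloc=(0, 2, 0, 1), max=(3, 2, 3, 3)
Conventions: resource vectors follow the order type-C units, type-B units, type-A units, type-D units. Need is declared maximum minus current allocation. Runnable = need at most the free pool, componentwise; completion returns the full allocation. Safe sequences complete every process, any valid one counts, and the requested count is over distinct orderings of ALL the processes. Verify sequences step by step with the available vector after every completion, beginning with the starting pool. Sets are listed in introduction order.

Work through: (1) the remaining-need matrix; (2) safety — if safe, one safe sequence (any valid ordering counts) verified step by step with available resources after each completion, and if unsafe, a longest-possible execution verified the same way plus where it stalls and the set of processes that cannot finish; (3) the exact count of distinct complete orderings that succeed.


(1) Remaining need (order type-C units, type-B units, type-A units, type-D units):
  proc-A: (2, 1, 2, 1)
  proc-B: (0, 4, 2, 2)
  proc-E: (3, 3, 4, 4)
  proc-H: (0, 2, 1, 1)
  proc-D: (3, 0, 3, 2)
(2) SAFE — a valid safe sequence is proc-H, proc-A, proc-B, proc-E, proc-D.
Key observation: reading the order forward, proc-H is the first process whose need (0, 2, 1, 1) meets the free pool (0, 3, 2, 1) exactly on a resource it requests.
Verifying each step:
  pool = (0, 3, 2, 1)
  run proc-H (needs (0, 2, 1, 1), free (0, 3, 2, 1)); after release of (2, 2, 1, 2) the pool is (2, 5, 3, 3)
  run proc-A (needs (2, 1, 2, 1), free (2, 5, 3, 3)); after release of (2, 3, 1, 3) the pool is (4, 8, 4, 6)
  run proc-B (needs (0, 4, 2, 2), free (4, 8, 4, 6)); after release of (0, 1, 1, 0) the pool is (4, 9, 5, 6)
  run proc-E (needs (3, 3, 4, 4), free (4, 9, 5, 6)); after release of (1, 1, 3, 2) the pool is (5, 10, 8, 8)
  run proc-D (needs (3, 0, 3, 2), free (5, 10, 8, 8)); after release of (0, 2, 0, 1) the pool is (5, 12, 8, 9)
(3) The exact count: 8 of the possible complete orderings are safe sequences.


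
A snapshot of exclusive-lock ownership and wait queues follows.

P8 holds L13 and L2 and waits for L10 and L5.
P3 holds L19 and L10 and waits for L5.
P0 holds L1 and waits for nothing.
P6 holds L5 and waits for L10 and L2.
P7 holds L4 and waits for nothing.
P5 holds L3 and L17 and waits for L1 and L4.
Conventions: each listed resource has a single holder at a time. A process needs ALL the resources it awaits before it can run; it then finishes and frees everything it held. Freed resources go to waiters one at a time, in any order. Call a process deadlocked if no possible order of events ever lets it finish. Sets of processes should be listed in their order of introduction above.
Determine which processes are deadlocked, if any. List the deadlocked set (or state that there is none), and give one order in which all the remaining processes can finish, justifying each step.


Deadlocked set: P8, P3 and P6.
Key observation: the knot is the closed ring of waits P8 -> P3 -> P6 -> P8; no other process is dragged down with it.
A valid finishing order for the others: P7, P0, P5.
Step-by-step check:
  P7 waits on nothing -> runs at once and releases L4
  P0 waits on nothing -> runs at once and releases L1
  P5 waits on L1 and L4 — all released -> runs and releases L3 and L17


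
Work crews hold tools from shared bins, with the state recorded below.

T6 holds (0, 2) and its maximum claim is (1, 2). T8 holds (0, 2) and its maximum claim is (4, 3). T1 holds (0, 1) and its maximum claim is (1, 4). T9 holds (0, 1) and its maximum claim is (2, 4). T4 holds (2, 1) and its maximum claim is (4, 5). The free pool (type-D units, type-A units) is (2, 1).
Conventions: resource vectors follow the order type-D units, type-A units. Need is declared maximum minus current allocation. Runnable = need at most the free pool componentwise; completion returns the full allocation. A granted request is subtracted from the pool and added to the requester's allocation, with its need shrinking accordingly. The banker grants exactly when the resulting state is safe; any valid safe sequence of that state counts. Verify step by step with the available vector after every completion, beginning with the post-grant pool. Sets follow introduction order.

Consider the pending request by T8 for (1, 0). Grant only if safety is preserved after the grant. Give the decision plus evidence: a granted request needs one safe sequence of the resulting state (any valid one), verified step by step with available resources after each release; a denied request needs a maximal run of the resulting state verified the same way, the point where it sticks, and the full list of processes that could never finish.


DENY — the pretend-granted state is unsafe.
Key observation: even finishing T6, T1 leaves just (1, 4) free — too little type-D units for any of the remaining processes.
On the post-grant state, T6, T1 is a maximal run — nothing extends it. Step-by-step check:
  pool = (1, 1)
  run T6 (needs (1, 0), free (1, 1)); after release of (0, 2) the pool is (1, 3)
  run T1 (needs (1, 3), free (1, 3)); after release of (0, 1) the pool is (1, 4)
  T8 still needs (3, 1) but only (1, 4) is free — short on type-D units
  T9 still needs (2, 3) but only (1, 4) is free — short on type-D units
  T4 still needs (2, 4) but only (1, 4) is free — short on type-D units
Post-grant, the permanently blocked set is T8, T9 and T4.


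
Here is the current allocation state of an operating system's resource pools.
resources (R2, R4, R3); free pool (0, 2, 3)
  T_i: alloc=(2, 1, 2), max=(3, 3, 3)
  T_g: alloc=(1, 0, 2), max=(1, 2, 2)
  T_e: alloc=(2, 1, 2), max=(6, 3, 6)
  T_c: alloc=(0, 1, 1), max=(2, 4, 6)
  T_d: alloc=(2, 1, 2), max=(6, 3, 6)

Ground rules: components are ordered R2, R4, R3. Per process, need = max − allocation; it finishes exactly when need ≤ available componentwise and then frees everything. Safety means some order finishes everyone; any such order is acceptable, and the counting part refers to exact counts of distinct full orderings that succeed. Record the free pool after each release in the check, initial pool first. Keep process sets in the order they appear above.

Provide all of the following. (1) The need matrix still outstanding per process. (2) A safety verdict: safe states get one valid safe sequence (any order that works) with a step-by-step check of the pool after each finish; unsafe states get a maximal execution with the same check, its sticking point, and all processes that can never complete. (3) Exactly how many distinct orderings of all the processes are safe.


(1) Outstanding need per process (order R2, R4, R3):
  T_i: (1, 2, 1)
  T_g: (0, 2, 0)
  T_e: (4, 2, 4)
  T_c: (2, 3, 5)
  T_d: (4, 2, 4)
(2) UNSAFE — no complete ordering exists.
Key observation: after T_g, T_i, T_c complete, (3, 4, 8) is the best the pool ever gets, yet each leftover process wants more R2.
Going as far as possible: T_g, T_i, T_c; after that, nothing fits. Step-by-step check:
  pool = (0, 2, 3)
  T_g: need (0, 2, 0) fits (0, 2, 3); releases (1, 0, 2), pool now (1, 2, 5)
  T_i: need (1, 2, 1) fits (1, 2, 5); releases (2, 1, 2), pool now (3, 3, 7)
  T_c: need (2, 3, 5) fits (3, 3, 7); releases (0, 1, 1), pool now (3, 4, 8)
  T_e cannot run: need (4, 2, 4) vs free (3, 4, 8) (insufficient R2)
  T_d cannot run: need (4, 2, 4) vs free (3, 4, 8) (insufficient R2)
Never able to finish: T_e and T_d.
(3) The exact count: 0 of the possible complete orderings are safe sequences.


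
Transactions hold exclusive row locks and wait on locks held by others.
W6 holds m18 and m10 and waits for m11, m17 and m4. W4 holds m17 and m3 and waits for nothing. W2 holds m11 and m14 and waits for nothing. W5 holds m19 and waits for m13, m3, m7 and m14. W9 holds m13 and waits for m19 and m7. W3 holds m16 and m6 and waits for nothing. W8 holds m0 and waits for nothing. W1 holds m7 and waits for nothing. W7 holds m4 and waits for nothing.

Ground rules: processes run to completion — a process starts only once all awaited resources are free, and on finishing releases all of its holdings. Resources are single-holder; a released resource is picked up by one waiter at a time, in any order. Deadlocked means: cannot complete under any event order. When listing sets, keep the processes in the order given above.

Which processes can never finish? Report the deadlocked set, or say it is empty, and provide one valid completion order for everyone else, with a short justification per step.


Deadlocked set: W5 and W9.
Key observation: the wait chain closes on itself along W5 -> W9 -> W5; no other process is dragged down with it.
A valid finishing order for the others: W3, W8, W1, W7, W4, W2, W6.
Walking it through:
  run W3 (it waits on nothing); releases m16 and m6
  run W8 (it waits on nothing); releases m0
  run W1 (it waits on nothing); releases m7
  run W7 (it waits on nothing); releases m4
  run W4 (it waits on nothing); releases m17 and m3
  run W2 (it waits on nothing); releases m11 and m14
  W6 waits on m11, m17 and m4 — all released -> runs and releases m18 and m10


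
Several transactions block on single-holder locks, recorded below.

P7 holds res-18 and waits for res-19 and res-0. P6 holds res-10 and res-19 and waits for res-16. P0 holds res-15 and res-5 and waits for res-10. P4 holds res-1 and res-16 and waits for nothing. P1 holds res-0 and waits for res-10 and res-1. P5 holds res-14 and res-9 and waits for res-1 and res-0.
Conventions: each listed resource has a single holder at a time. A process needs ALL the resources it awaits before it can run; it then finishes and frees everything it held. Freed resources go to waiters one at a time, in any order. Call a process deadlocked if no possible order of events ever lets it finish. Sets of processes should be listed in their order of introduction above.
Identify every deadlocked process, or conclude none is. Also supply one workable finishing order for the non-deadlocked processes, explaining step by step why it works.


No process is deadlocked.
Key observation: there is no circular wait here — follow any chain and it reaches a process that is free to run now.
One completion order for the rest: P4, P6, P1, P0, P7, P5.
Check, step by step:
  run P4 (it waits on nothing); releases res-1 and res-16
  P6 waits on res-16 — all released -> runs and releases res-10 and res-19
  P1 waits on res-10 and res-1 — all released -> runs and releases res-0
  P0 waits on res-10 — all released -> runs and releases res-15 and res-5
  P7 waits on res-19 and res-0 — all released -> runs and releases res-18
  P5 waits on res-1 and res-0 — all released -> runs and releases res-14 and res-9


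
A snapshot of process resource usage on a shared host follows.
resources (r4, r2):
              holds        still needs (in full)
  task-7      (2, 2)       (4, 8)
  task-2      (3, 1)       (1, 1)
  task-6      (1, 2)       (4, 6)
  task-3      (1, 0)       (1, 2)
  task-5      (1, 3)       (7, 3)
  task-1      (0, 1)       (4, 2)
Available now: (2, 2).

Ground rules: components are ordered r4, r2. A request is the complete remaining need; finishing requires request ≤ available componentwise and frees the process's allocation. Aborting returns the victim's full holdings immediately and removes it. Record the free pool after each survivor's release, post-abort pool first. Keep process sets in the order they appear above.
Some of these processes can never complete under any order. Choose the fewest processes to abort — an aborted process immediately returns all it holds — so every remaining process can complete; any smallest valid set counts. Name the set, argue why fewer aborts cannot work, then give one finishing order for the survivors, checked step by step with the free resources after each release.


Minimum abort set: task-7.
Key observation: the deadlocked task-5 becomes finishable only because task-7 released (2, 2); it completes at step 3 below.
Why nothing smaller works: aborting no one leaves the state deadlocked as given.
Survivors finish in the order: task-3, task-2, task-5, task-1, task-6. Check, step by step (pool after the aborts first):
  pool = (4, 4)
  task-3: need (1, 2) fits (4, 4); releases (1, 0), pool now (5, 4)
  task-2: need (1, 1) fits (5, 4); releases (3, 1), pool now (8, 5)
  task-5: need (7, 3) fits (8, 5); releases (1, 3), pool now (9, 8)
  task-1: need (4, 2) fits (9, 8); releases (0, 1), pool now (9, 9)
  task-6: need (4, 6) fits (9, 9); releases (1, 2), pool now (10, 11)


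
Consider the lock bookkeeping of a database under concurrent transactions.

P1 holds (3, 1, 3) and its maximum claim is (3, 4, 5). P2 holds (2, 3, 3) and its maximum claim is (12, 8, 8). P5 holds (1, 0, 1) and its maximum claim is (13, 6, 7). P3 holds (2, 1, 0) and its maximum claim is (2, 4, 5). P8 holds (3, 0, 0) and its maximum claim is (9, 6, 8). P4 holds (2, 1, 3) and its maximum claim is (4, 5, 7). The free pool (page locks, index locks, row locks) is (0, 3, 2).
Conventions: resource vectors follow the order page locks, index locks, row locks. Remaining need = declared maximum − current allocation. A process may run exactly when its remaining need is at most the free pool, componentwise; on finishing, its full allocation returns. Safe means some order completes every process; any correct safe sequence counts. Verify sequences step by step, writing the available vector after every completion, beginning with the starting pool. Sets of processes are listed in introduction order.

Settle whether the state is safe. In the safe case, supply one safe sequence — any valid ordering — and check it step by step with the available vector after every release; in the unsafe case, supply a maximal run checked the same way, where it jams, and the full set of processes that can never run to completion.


SAFE — a valid safe sequence is P1, P3, P4, P8, P2, P5.
Key observation: the order's first zero-slack moment is P1 ((0, 3, 2) needed, (0, 3, 2) free — a requested resource with nothing to spare).
Check, step by step:
  pool = (0, 3, 2)
  run P1 (needs (0, 3, 2), free (0, 3, 2)); after release of (3, 1, 3) the pool is (3, 4, 5)
  run P3 (needs (0, 3, 5), free (3, 4, 5)); after release of (2, 1, 0) the pool is (5, 5, 5)
  run P4 (needs (2, 4, 4), free (5, 5, 5)); after release of (2, 1, 3) the pool is (7, 6, 8)
  run P8 (needs (6, 6, 8), free (7, 6, 8)); after release of (3, 0, 0) the pool is (10, 6, 8)
  run P2 (needs (10, 5, 5), free (10, 6, 8)); after release of (2, 3, 3) the pool is (12, 9, 11)
  run P5 (needs (12, 6, 6), free (12, 9, 11)); after release of (1, 0, 1) the pool is (13, 9, 12)


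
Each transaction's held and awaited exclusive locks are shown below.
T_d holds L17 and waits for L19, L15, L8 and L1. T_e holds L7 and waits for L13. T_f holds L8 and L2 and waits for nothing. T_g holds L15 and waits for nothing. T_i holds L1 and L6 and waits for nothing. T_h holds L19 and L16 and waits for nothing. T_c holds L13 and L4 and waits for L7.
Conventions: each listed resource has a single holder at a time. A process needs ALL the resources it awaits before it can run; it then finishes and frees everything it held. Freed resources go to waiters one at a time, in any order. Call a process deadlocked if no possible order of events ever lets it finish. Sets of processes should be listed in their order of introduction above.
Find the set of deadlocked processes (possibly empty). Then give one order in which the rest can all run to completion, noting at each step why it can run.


Deadlocked set: T_e and T_c.
Key observation: the loop T_e -> T_c -> T_e blocks itself forever; no other process is dragged down with it.
One completion order for the rest: T_f, T_i, T_h, T_g, T_d.
Step-by-step check:
  run T_f (it waits on nothing); releases L8 and L2
  run T_i (it waits on nothing); releases L1 and L6
  run T_h (it waits on nothing); releases L19 and L16
  run T_g (it waits on nothing); releases L15
  T_d: everything it awaited (L19, L15, L8 and L1) is free; runs, freeing L17


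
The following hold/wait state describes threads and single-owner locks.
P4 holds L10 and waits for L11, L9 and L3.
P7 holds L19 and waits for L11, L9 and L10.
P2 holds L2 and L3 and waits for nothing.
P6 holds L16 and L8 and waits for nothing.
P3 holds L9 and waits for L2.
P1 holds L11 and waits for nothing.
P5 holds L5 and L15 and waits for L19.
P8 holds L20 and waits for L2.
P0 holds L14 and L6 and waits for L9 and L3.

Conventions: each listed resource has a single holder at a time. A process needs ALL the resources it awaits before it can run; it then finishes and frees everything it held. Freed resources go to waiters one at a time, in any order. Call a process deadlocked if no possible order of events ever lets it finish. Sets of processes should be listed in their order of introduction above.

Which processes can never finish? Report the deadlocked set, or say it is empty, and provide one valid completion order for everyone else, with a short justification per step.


No process is deadlocked.
Key observation: no waiting chain loops back on itself — every chain ends at a process that waits on nothing, so everyone eventually runs.
One completion order for the rest: P1, P2, P3, P0, P4, P7, P5, P8, P6.
Check, step by step:
  P1 waits on nothing -> runs at once and releases L11
  P2 waits on nothing -> runs at once and releases L2 and L3
  P3 waits on L2 — all released -> runs and releases L9
  P0 waits on L9 and L3 — all released -> runs and releases L14 and L6
  P4 waits on L11, L9 and L3 — all released -> runs and releases L10
  P7 waits on L11, L9 and L10 — all released -> runs and releases L19
  P5 waits on L19 — all released -> runs and releases L5 and L15
  P8 waits on L2 — all released -> runs and releases L20
  P6 waits on nothing -> runs at once and releases L16 and L8


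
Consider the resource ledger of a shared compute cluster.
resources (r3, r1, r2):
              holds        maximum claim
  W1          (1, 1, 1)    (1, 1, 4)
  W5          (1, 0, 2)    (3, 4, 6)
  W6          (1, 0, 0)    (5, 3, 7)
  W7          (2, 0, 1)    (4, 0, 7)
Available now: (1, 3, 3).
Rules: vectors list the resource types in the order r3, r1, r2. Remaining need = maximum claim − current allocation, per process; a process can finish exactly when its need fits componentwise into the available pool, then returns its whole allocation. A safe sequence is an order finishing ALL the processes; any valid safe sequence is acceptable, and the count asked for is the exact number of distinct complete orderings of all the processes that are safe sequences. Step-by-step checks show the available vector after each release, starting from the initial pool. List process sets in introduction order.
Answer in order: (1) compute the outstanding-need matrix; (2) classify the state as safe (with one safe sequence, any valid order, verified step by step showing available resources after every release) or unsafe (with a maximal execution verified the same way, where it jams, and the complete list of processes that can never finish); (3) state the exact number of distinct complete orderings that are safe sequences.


(1) Remaining need (order r3, r1, r2):
  W1: (0, 0, 3)
  W5: (2, 4, 4)
  W6: (4, 3, 7)
  W7: (2, 0, 6)
(2) SAFE — a valid safe sequence is W1, W5, W7, W6.
Key observation: W1 is the earliest step where a requested resource binds exactly: need (0, 0, 3), pool (1, 3, 3) at its turn.
Step-by-step check:
  pool = (1, 3, 3)
  run W1 (needs (0, 0, 3), free (1, 3, 3)); after release of (1, 1, 1) the pool is (2, 4, 4)
  run W5 (needs (2, 4, 4), free (2, 4, 4)); after release of (1, 0, 2) the pool is (3, 4, 6)
  run W7 (needs (2, 0, 6), free (3, 4, 6)); after release of (2, 0, 1) the pool is (5, 4, 7)
  run W6 (needs (4, 3, 7), free (5, 4, 7)); after release of (1, 0, 0) the pool is (6, 4, 7)
(3) Exactly 1 of the possible complete orderings is a safe sequence.


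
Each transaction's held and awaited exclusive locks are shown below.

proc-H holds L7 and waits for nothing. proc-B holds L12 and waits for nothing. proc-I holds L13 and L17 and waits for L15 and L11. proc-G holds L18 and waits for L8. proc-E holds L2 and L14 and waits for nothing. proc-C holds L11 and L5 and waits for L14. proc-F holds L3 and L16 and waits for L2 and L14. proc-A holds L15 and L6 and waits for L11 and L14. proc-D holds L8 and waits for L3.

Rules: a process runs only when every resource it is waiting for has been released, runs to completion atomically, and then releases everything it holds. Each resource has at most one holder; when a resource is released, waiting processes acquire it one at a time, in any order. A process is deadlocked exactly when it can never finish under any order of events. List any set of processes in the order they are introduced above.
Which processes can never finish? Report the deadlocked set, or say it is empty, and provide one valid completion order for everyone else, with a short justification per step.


The deadlocked set is empty.
Key observation: all waits point, directly or indirectly, at processes that can finish, so nothing is permanently blocked.
One completion order for the rest: proc-E, proc-B, proc-F, proc-H, proc-D, proc-C, proc-A, proc-I, proc-G.
Check, step by step:
  proc-E: no waits; runs immediately, freeing L2 and L14
  proc-B: no waits; runs immediately, freeing L12
  proc-F: everything it awaited (L2 and L14) is free; runs, freeing L3 and L16
  proc-H: no waits; runs immediately, freeing L7
  proc-D: everything it awaited (L3) is free; runs, freeing L8
  proc-C: everything it awaited (L14) is free; runs, freeing L11 and L5
  proc-A: everything it awaited (L11 and L14) is free; runs, freeing L15 and L6
  proc-I: everything it awaited (L15 and L11) is free; runs, freeing L13 and L17
  proc-G: everything it awaited (L8) is free; runs, freeing L18


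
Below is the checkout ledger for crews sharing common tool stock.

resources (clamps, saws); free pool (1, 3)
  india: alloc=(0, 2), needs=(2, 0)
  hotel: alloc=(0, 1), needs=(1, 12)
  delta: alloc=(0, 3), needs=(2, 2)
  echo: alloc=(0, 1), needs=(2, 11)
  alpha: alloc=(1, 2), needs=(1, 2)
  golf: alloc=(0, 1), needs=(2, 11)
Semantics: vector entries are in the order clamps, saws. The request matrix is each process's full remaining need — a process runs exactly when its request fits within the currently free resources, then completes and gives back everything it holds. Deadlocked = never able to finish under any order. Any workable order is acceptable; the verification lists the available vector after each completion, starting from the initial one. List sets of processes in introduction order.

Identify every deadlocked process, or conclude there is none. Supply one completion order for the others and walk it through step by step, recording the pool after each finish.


Deadlocked: hotel, echo and golf.
Key observation: no order helps: past alpha, india, delta, the free pool tops out at (2, 10), below what each blocked process needs in saws.
The rest can finish in the order alpha, india, delta. Check, step by step:
  pool = (1, 3)
  alpha: need (1, 2) fits (1, 3); releases (1, 2), pool now (2, 5)
  india: need (2, 0) fits (2, 5); releases (0, 2), pool now (2, 7)
  delta: need (2, 2) fits (2, 7); releases (0, 3), pool now (2, 10)
None of the blocked processes ever fits:
  blocked: hotel wants (1, 12), pool (2, 10) — not enough saws
  blocked: echo wants (2, 11), pool (2, 10) — not enough saws
  blocked: golf wants (2, 11), pool (2, 10) — not enough saws


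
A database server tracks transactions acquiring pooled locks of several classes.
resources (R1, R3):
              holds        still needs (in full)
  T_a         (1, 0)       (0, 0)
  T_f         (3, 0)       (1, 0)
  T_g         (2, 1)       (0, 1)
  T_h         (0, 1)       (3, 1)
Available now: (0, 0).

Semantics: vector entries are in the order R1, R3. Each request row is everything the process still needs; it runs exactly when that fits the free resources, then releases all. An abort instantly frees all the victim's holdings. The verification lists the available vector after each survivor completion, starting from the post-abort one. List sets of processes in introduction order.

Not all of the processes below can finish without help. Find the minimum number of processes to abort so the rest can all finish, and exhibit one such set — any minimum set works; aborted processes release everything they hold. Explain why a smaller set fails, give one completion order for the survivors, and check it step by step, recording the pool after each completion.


The answer: abort T_g.
Key observation: T_h could never have finished before the abort; with (2, 1) returned by T_g, it fits at step 2.
No smaller set exists: with zero aborts the deadlock remains.
The survivors complete as T_f, T_h, T_a. Walking it through (starting from the post-abort pool):
  pool = (2, 1)
  run T_f (needs (1, 0), free (2, 1)); after release of (3, 0) the pool is (5, 1)
  run T_h (needs (3, 1), free (5, 1)); after release of (0, 1) the pool is (5, 2)
  run T_a (needs (0, 0), free (5, 2)); after release of (1, 0) the pool is (6, 2)
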